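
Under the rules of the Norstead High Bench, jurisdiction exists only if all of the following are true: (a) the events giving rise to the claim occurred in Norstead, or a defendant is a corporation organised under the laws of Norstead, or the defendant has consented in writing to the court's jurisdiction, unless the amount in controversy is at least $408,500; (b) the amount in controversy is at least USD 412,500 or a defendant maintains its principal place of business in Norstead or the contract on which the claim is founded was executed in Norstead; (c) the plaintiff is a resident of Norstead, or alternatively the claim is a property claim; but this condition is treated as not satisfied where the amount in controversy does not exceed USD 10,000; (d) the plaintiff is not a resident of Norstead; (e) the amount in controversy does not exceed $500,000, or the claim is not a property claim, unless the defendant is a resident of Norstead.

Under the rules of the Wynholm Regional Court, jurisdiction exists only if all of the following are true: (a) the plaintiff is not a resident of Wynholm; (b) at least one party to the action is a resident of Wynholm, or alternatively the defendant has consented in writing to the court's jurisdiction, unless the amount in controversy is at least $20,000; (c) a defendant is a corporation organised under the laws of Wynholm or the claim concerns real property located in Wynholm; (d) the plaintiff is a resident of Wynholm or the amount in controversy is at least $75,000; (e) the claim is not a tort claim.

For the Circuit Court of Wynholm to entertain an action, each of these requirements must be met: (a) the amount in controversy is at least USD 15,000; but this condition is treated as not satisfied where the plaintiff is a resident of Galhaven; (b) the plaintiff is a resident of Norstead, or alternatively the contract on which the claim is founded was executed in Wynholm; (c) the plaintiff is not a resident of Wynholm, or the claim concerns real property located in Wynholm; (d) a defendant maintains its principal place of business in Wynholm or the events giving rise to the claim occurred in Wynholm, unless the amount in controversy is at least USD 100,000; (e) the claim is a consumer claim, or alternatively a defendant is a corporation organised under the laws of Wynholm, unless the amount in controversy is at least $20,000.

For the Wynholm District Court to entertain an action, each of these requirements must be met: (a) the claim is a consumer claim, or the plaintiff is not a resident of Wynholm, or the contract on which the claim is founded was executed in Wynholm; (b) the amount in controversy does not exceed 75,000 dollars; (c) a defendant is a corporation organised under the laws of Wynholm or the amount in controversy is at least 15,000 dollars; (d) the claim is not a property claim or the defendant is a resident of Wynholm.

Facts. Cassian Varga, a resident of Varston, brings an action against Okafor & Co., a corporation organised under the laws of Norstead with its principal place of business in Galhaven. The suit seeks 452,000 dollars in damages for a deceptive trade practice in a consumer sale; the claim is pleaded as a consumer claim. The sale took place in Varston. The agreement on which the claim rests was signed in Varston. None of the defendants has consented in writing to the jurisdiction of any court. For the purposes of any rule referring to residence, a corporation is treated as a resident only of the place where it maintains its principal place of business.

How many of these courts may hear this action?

0

The Norstead High Bench:
  (a) Okafor & Co. is organised under the laws of Norstead — that alternative is enough. Satisfied.
  (b) The amount in controversy is 452,000 dollars, which meets the 412,500 dollars floor, so one alternative holds. Condition met.
  (c) The plaintiff resides in Varston, not Norstead; the claim is a consumer claim, not a property claim — none of the alternatives is met. Condition not met.
  (d) The plaintiff resides in Varston, which is not Norstead. Met.
  (e) The amount in controversy is $452,000, within the USD 500,000 ceiling, so one alternative holds. Met.
  → The court lacks jurisdiction.
The Wynholm Regional Court:
  (a) The plaintiff resides in Varston, which is not Wynholm. Met.
  (b) No party resides in Wynholm; no such written consent has been filed — no alternative holds. The proviso rescues it, though: the amount in controversy is 452,000 dollars, which meets the 20,000 dollars floor. Satisfied.
  (c) The corporate defendant(s) are organised in Norstead, not Wynholm; the claim does not concern real property — every alternative fails. Condition not met.
  (d) The amount in controversy is $452,000, which meets the 75,000 dollars floor, so this disjunct is met. Satisfied.
  (e) The claim is a consumer claim, not a tort claim. Satisfied.
  → Not every requirement is met — no jurisdiction.
The Circuit Court of Wynholm:
  (a) The amount in controversy is 452,000 dollars, which meets the 15,000 dollars floor. The carve-out does not apply: the plaintiff resides in Varston, not Galhaven. Satisfied.
  (b) The plaintiff resides in Varston, not Norstead; the contract was executed in Varston, not Wynholm — none of the alternatives is met. Not met.
  (c) The plaintiff resides in Varston, which is not Wynholm, which satisfies one of the alternatives. Condition met.
  (d) The corporate defendant(s) have their principal place of business in Galhaven, not Wynholm; the operative events occurred in Varston, not Wynholm — none of the alternatives is met. But the amount in controversy is 452,000 dollars, which meets the USD 100,000 floor, and the 'unless' clause therefore excuses the requirement. Condition met.
  (e) The claim is a consumer claim, so one alternative holds. Met.
  → The court lacks jurisdiction.
The Wynholm District Court:
  (a) The claim is a consumer claim, so one alternative holds. Condition met.
  (b) The amount in controversy is $452,000, above the $75,000 ceiling. Fails.
  (c) The amount in controversy is USD 452,000, which meets the USD 15,000 floor, so this disjunct is met. Condition met.
  (d) The claim is a consumer claim, not a property claim — that alternative is enough. Met.
  → At least one condition fails; no jurisdiction.
No court satisfies all of its conditions.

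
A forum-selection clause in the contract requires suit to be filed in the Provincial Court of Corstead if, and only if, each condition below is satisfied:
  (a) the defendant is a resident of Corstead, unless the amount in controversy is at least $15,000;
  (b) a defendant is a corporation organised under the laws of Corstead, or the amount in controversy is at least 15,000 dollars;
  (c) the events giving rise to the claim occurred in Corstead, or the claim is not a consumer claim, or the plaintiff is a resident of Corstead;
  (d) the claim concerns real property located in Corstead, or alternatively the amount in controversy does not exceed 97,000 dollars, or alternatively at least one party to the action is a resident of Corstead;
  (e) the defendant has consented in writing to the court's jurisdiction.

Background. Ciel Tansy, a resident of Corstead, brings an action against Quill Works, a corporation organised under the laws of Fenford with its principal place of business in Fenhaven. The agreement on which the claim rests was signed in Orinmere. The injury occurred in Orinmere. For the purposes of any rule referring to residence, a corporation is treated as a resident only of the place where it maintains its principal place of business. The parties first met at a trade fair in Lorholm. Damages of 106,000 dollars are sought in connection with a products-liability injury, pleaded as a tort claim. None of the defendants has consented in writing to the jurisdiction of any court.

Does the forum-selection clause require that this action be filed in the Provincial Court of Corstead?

The Provincial Court of Corstead:
  (a) The defendant resides in Fenhaven, not Corstead. However, the amount in controversy is $106,000, which meets the $15,000 floor, so the 'unless' proviso supplies this condition. Satisfied.
  (b) The amount in controversy is 106,000 dollars, which meets the $15,000 floor, so this disjunct is met. Condition met.
  (c) The claim is a tort claim, not a consumer claim, which satisfies one of the alternatives. Condition met.
  (d) Ciel Tansy resides in Corstead — that alternative is enough. Condition met.
  (e) No such written consent has been filed. Not met.
  → The clause does not apply.

No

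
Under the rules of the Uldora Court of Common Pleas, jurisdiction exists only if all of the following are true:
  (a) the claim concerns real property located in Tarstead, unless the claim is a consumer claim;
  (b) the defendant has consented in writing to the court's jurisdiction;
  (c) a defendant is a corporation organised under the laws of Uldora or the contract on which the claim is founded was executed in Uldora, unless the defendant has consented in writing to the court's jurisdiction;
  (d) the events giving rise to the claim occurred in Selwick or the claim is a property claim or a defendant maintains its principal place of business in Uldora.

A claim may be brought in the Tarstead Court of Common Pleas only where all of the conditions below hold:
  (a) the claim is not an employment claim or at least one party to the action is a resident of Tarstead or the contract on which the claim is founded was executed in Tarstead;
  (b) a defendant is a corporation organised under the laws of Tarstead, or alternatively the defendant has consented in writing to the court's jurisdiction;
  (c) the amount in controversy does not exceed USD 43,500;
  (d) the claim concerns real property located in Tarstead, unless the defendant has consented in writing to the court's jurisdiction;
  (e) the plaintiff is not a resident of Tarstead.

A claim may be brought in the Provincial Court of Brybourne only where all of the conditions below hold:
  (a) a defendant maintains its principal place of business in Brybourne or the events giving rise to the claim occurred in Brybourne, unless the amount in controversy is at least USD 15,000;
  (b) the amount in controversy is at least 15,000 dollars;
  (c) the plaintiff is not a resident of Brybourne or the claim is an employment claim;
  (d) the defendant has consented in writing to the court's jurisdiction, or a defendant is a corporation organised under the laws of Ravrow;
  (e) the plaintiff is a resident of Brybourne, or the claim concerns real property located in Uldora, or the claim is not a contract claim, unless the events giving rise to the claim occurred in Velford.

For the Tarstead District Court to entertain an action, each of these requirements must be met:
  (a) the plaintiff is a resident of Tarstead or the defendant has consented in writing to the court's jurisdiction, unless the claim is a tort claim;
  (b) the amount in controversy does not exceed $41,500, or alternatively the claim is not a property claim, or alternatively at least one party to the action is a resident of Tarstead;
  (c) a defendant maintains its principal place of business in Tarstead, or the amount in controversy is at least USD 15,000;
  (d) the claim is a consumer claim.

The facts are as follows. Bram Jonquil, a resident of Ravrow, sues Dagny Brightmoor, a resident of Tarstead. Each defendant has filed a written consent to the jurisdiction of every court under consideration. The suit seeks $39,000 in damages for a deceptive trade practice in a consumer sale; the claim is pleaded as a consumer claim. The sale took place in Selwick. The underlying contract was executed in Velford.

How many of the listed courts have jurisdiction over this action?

The Uldora Court of Common Pleas:
  (a) The claim does not concern real property. The proviso rescues it, though: the claim is a consumer claim. Condition met.
  (b) Every defendant has filed written consent. Condition met.
  (c) No defendant is a corporation; the contract was executed in Velford, not Uldora — none of the alternatives is met. However, every defendant has filed written consent, so the 'unless' proviso supplies this condition. Condition met.
  (d) The operative events occurred in Selwick, which satisfies one of the alternatives. Condition met.
  → Jurisdiction lies.
The Tarstead Court of Common Pleas:
  (a) The claim is a consumer claim, not an employment claim, so one alternative holds. Met.
  (b) Every defendant has filed written consent, which satisfies one of the alternatives. Condition met.
  (c) The amount in controversy is USD 39,000, within the 43,500 dollars ceiling. Condition met.
  (d) The claim does not concern real property. The proviso rescues it, though: every defendant has filed written consent. Condition met.
  (e) The plaintiff resides in Ravrow, which is not Tarstead. Condition met.
  → Every requirement is satisfied — jurisdiction.
The Provincial Court of Brybourne:
  (a) No defendant is a corporation; the operative events occurred in Selwick, not Brybourne — every alternative fails. However, the amount in controversy is 39,000 dollars, which meets the $15,000 floor, so the 'unless' proviso supplies this condition. Met.
  (b) The amount in controversy is USD 39,000, which meets the $15,000 floor. Satisfied.
  (c) The plaintiff resides in Ravrow, which is not Brybourne, so one alternative holds. Satisfied.
  (d) Every defendant has filed written consent, so this disjunct is met. Met.
  (e) The claim is a consumer claim, not a contract claim, so this disjunct is met. Condition met.
  → Jurisdiction lies.
The Tarstead District Court:
  (a) Every defendant has filed written consent — that alternative is enough. Satisfied.
  (b) The amount in controversy is $39,000, within the USD 41,500 ceiling, so one alternative holds. Satisfied.
  (c) The amount in controversy is $39,000, which meets the USD 15,000 floor, so this disjunct is met. Satisfied.
  (d) The claim is a consumer claim. Condition met.
  → All conditions met; jurisdiction exists.
Courts with jurisdiction: the Uldora Court of Common Pleas, the Tarstead Court of Common Pleas, the Provincial Court of Brybourne, the Tarstead District Court — 4 in total.

4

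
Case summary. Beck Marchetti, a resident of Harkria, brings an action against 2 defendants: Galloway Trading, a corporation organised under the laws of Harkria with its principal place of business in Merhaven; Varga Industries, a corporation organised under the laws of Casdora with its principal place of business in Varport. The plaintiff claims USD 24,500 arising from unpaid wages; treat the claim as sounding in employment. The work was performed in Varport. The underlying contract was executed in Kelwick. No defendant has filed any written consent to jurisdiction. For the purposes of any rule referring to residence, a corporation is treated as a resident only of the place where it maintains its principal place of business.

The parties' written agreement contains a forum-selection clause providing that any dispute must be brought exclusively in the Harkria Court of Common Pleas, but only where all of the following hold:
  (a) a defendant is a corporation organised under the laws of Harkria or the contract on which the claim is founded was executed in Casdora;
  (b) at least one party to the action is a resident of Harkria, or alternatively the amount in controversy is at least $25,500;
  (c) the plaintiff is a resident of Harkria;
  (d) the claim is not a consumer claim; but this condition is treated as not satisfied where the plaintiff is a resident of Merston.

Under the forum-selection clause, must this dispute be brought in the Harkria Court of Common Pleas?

The Harkria Court of Common Pleas:
  (a) Galloway Trading is organised under the laws of Harkria — that alternative is enough. Satisfied.
  (b) Beck Marchetti resides in Harkria, so one alternative holds. Met.
  (c) The plaintiff resides in Harkria. Satisfied.
  (d) The claim is an employment claim, not a consumer claim. And the carve-out is inapplicable — the plaintiff resides in Harkria, not Merston. Condition met.
  → The clause applies.

Yes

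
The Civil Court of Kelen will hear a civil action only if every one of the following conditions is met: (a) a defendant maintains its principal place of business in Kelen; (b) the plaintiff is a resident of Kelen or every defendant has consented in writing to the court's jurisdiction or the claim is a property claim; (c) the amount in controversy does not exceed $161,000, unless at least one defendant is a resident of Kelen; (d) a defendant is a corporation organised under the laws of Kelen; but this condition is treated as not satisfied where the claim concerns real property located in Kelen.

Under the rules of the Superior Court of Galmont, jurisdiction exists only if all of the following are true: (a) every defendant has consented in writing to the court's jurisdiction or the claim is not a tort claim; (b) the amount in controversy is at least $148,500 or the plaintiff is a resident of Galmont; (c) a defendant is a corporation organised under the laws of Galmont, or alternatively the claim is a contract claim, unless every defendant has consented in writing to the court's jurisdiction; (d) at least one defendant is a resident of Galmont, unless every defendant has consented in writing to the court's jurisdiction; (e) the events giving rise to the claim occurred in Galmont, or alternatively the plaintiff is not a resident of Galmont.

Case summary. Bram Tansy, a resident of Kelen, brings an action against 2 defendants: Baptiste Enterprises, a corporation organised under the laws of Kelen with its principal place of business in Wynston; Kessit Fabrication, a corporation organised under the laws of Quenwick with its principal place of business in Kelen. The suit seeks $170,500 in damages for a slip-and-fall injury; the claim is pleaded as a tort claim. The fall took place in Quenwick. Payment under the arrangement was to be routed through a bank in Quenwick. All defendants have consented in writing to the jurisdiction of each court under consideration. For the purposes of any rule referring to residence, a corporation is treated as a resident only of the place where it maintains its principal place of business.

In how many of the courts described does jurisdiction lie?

2

The Civil Court of Kelen:
  (a) Kessit Fabrication has its principal place of business in Kelen. Met.
  (b) The plaintiff resides in Kelen, so this disjunct is met. Satisfied.
  (c) The amount in controversy is 170,500 dollars, above the 161,000 dollars ceiling. However, Kessit Fabrication resides in Kelen, so the 'unless' proviso supplies this condition. Condition met.
  (d) Baptiste Enterprises is organised under the laws of Kelen. The exception is not triggered, since the claim does not concern real property. Met.
  → Every requirement is satisfied — jurisdiction.
The Superior Court of Galmont:
  (a) Every defendant has filed written consent — that alternative is enough. Met.
  (b) The amount in controversy is USD 170,500, which meets the USD 148,500 floor — that alternative is enough. Satisfied.
  (c) The corporate defendant(s) are organised in Kelen, Quenwick, not Galmont; the claim is a tort claim, not a contract claim — none of the alternatives is met. The proviso rescues it, though: every defendant has filed written consent. Satisfied.
  (d) No defendant resides in Galmont (they reside in Wynston, Kelen). However, every defendant has filed written consent, so the 'unless' proviso supplies this condition. Condition met.
  (e) The plaintiff resides in Kelen, which is not Galmont — that alternative is enough. Satisfied.
  → The court has jurisdiction.
Courts with jurisdiction: the Civil Court of Kelen, the Superior Court of Galmont — 2 in total.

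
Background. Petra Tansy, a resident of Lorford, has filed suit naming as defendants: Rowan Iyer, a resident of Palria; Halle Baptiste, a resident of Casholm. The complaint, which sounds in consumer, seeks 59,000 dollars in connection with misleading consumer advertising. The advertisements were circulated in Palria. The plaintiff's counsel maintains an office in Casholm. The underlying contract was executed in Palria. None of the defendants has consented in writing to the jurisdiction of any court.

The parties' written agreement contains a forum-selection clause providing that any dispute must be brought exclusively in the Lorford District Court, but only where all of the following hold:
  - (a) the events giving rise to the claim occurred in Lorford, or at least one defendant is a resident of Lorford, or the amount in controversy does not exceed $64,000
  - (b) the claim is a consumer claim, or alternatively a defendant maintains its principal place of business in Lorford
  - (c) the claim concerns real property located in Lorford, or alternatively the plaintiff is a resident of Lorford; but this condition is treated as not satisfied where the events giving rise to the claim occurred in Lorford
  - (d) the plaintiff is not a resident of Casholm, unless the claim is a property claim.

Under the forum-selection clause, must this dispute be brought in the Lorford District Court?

Yes

The Lorford District Court:
  (a) The amount in controversy is 59,000 dollars, within the $64,000 ceiling, which satisfies one of the alternatives. Met.
  (b) The claim is a consumer claim, so this disjunct is met. Condition met.
  (c) The plaintiff resides in Lorford, so one alternative holds. The carve-out does not apply: the operative events occurred in Palria, not Lorford. Satisfied.
  (d) The plaintiff resides in Lorford, which is not Casholm. Satisfied.
  → Forum clause is triggered.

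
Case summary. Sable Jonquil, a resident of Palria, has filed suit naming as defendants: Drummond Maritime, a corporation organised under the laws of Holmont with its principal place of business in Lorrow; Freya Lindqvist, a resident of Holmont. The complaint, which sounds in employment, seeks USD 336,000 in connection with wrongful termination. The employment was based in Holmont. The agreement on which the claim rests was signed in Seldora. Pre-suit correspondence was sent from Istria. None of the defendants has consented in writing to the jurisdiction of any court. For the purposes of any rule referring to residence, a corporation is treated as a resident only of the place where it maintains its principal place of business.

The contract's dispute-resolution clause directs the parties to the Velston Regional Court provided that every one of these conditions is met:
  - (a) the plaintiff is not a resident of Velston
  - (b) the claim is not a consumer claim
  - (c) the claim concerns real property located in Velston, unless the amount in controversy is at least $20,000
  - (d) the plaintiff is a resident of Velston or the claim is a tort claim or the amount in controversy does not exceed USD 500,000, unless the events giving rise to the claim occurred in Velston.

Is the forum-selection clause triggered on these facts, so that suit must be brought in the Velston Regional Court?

The Velston Regional Court:
  (a) The plaintiff resides in Palria, which is not Velston. Met.
  (b) The claim is an employment claim, not a consumer claim. Condition met.
  (c) The claim does not concern real property. But the amount in controversy is $336,000, which meets the 20,000 dollars floor, and the 'unless' clause therefore excuses the requirement. Satisfied.
  (d) The amount in controversy is USD 336,000, within the USD 500,000 ceiling, so this disjunct is met. Satisfied.
  → Forum clause is triggered.

Yes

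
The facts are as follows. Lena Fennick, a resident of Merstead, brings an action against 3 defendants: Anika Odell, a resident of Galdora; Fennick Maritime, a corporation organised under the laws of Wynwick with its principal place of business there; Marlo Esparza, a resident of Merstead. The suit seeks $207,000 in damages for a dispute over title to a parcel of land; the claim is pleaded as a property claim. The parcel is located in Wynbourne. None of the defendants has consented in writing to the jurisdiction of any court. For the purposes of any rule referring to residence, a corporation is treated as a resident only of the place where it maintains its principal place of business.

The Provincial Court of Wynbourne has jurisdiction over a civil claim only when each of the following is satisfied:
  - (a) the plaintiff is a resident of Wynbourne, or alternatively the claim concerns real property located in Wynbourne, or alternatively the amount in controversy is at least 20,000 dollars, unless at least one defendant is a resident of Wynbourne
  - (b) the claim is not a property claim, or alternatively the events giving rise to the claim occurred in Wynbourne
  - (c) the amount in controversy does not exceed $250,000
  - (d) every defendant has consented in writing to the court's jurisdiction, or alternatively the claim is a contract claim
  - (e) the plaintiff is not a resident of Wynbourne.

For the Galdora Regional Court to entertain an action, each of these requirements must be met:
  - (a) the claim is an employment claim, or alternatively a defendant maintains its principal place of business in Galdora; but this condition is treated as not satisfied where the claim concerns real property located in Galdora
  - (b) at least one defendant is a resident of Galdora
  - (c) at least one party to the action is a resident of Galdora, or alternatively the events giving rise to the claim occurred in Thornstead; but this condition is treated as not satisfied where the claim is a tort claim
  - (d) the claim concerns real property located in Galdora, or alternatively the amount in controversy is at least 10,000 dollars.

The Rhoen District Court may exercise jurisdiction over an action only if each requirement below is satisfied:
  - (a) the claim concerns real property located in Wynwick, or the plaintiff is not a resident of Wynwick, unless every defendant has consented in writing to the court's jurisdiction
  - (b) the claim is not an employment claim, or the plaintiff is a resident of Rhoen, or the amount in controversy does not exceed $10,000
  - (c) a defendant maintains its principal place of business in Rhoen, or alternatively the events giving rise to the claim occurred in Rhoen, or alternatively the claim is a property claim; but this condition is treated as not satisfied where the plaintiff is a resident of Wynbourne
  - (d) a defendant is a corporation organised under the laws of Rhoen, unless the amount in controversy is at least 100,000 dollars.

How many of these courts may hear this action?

The Provincial Court of Wynbourne:
  (a) The property lies in Wynbourne, so this disjunct is met. Condition met.
  (b) The operative events occurred in Wynbourne, so one alternative holds. Condition met.
  (c) The amount in controversy is $207,000, within the 250,000 dollars ceiling. Met.
  (d) No such written consent has been filed; the claim is a property claim, not a contract claim — every alternative fails. Not satisfied.
  (e) The plaintiff resides in Merstead, which is not Wynbourne. Satisfied.
  → At least one condition fails; no jurisdiction.
The Galdora Regional Court:
  (a) The claim is a property claim, not an employment claim; the corporate defendant(s) have their principal place of business in Wynwick, not Galdora — none of the alternatives is met. Not satisfied.
  (b) Anika Odell resides in Galdora. Met.
  (c) Anika Odell resides in Galdora, which satisfies one of the alternatives. The carve-out does not apply: the claim is a property claim, not a tort claim. Met.
  (d) The amount in controversy is USD 207,000, which meets the USD 10,000 floor, so one alternative holds. Satisfied.
  → The court lacks jurisdiction.
The Rhoen District Court:
  (a) The plaintiff resides in Merstead, which is not Wynwick — that alternative is enough. Condition met.
  (b) The claim is a property claim, not an employment claim, which satisfies one of the alternatives. Met.
  (c) The claim is a property claim, so one alternative holds. The carve-out does not apply: the plaintiff resides in Merstead, not Wynbourne. Satisfied.
  (d) The corporate defendant(s) are organised in Wynwick, not Rhoen. However, the amount in controversy is USD 207,000, which meets the USD 100,000 floor, so the 'unless' proviso supplies this condition. Condition met.
  → Jurisdiction lies.
Courts with jurisdiction: the Rhoen District Court — 1 in total.

1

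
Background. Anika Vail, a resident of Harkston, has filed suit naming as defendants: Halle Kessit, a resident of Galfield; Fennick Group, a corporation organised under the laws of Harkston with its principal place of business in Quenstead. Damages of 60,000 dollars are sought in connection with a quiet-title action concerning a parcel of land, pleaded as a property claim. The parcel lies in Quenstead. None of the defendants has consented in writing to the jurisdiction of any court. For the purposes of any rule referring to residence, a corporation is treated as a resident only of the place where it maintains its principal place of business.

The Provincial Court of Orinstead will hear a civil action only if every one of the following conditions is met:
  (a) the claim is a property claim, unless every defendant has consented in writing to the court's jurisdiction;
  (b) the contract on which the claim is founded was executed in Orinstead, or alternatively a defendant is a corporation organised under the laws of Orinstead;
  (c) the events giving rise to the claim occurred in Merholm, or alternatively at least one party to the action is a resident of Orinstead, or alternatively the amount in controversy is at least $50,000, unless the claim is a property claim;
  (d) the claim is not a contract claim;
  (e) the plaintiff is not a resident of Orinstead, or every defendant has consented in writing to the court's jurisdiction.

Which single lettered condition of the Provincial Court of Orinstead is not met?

The Provincial Court of Orinstead:
  (a) The claim is a property claim. Satisfied.
  (b) No contract (and hence no place of execution) is alleged; the corporate defendant(s) are organised in Harkston, not Orinstead — none of the alternatives is met. Fails.
  (c) The amount in controversy is $60,000, which meets the 50,000 dollars floor — that alternative is enough. Met.
  (d) The claim is a property claim, not a contract claim. Satisfied.
  (e) The plaintiff resides in Harkston, which is not Orinstead, so this disjunct is met. Condition met.
Only condition (b) fails.

(b)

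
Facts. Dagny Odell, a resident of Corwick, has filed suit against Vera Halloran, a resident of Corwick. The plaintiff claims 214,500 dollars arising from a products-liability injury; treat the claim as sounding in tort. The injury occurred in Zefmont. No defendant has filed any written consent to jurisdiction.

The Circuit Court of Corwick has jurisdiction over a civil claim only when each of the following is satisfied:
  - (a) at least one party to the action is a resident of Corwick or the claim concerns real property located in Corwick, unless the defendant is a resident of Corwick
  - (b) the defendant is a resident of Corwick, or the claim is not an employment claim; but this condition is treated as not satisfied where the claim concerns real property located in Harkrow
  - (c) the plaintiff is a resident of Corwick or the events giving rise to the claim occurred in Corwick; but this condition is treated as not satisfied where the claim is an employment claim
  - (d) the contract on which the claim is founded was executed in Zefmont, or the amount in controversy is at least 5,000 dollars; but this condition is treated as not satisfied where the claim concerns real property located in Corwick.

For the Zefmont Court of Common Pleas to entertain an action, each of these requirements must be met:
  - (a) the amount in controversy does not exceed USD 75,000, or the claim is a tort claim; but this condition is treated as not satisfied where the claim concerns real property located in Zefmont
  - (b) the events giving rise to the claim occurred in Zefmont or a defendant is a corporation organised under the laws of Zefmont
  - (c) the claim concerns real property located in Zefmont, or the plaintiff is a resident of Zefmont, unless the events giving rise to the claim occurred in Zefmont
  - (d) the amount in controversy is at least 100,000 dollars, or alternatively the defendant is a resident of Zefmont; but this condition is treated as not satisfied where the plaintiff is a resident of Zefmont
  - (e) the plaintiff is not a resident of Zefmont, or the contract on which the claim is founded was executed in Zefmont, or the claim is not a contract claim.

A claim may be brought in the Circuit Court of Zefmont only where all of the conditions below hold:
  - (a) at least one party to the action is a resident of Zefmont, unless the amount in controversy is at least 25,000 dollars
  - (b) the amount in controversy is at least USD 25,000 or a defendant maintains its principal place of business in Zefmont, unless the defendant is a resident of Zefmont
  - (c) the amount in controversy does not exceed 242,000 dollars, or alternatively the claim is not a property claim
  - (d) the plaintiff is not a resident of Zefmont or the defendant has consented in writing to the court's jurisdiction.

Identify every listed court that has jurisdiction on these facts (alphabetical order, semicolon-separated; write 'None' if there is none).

The Circuit Court of Corwick:
  (a) Dagny Odell resides in Corwick, so this disjunct is met. Met.
  (b) The defendant resides in Corwick, which satisfies one of the alternatives. The carve-out does not apply: the claim does not concern real property. Condition met.
  (c) The plaintiff resides in Corwick — that alternative is enough. The exception is not triggered, since the claim is a tort claim, not an employment claim. Condition met.
  (d) The amount in controversy is 214,500 dollars, which meets the USD 5,000 floor, so this disjunct is met. And the carve-out is inapplicable — the claim does not concern real property. Condition met.
  → Jurisdiction lies.
The Zefmont Court of Common Pleas:
  (a) The claim is a tort claim, so this disjunct is met. The carve-out does not apply: the claim does not concern real property. Satisfied.
  (b) The operative events occurred in Zefmont — that alternative is enough. Satisfied.
  (c) The claim does not concern real property; the plaintiff resides in Corwick, not Zefmont — no alternative holds. However, the operative events occurred in Zefmont, so the 'unless' proviso supplies this condition. Met.
  (d) The amount in controversy is USD 214,500, which meets the USD 100,000 floor — that alternative is enough. And the carve-out is inapplicable — the plaintiff resides in Corwick, not Zefmont. Satisfied.
  (e) The plaintiff resides in Corwick, which is not Zefmont — that alternative is enough. Met.
  → Jurisdiction lies.
The Circuit Court of Zefmont:
  (a) No party resides in Zefmont. But the amount in controversy is $214,500, which meets the 25,000 dollars floor, and the 'unless' clause therefore excuses the requirement. Condition met.
  (b) The amount in controversy is $214,500, which meets the $25,000 floor, so one alternative holds. Satisfied.
  (c) The amount in controversy is 214,500 dollars, within the 242,000 dollars ceiling, which satisfies one of the alternatives. Satisfied.
  (d) The plaintiff resides in Corwick, which is not Zefmont, so this disjunct is met. Satisfied.
  → Every requirement is satisfied — jurisdiction.

the Circuit Court of Corwick; the Circuit Court of Zefmont; the Zefmont Court of Common Pleas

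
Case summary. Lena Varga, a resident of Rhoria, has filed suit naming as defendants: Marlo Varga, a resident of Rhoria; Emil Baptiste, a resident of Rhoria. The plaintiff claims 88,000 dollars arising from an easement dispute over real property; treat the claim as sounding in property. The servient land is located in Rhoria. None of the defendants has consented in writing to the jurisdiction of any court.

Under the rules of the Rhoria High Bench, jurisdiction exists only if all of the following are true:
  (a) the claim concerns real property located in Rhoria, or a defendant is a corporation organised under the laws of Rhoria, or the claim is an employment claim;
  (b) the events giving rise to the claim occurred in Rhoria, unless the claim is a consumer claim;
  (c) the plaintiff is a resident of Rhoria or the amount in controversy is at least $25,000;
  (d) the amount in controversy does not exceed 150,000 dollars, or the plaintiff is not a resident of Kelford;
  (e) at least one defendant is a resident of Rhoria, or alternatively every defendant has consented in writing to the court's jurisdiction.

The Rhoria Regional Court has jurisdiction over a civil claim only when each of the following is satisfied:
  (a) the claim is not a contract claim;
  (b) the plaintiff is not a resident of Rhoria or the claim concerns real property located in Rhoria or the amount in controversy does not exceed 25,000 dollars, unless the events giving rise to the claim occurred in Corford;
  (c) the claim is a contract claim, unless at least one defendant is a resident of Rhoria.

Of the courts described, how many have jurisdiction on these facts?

2

The Rhoria High Bench:
  (a) The property lies in Rhoria — that alternative is enough. Condition met.
  (b) The operative events occurred in Rhoria. Satisfied.
  (c) The plaintiff resides in Rhoria, which satisfies one of the alternatives. Condition met.
  (d) The amount in controversy is USD 88,000, within the $150,000 ceiling, so this disjunct is met. Condition met.
  (e) Marlo Varga resides in Rhoria — that alternative is enough. Met.
  → Jurisdiction lies.
The Rhoria Regional Court:
  (a) The claim is a property claim, not a contract claim. Satisfied.
  (b) The property lies in Rhoria, so this disjunct is met. Satisfied.
  (c) The claim is a property claim, not a contract claim. The proviso rescues it, though: Marlo Varga resides in Rhoria. Met.
  → Every requirement is satisfied — jurisdiction.
Courts with jurisdiction: the Rhoria High Bench, the Rhoria Regional Court — 2 in total.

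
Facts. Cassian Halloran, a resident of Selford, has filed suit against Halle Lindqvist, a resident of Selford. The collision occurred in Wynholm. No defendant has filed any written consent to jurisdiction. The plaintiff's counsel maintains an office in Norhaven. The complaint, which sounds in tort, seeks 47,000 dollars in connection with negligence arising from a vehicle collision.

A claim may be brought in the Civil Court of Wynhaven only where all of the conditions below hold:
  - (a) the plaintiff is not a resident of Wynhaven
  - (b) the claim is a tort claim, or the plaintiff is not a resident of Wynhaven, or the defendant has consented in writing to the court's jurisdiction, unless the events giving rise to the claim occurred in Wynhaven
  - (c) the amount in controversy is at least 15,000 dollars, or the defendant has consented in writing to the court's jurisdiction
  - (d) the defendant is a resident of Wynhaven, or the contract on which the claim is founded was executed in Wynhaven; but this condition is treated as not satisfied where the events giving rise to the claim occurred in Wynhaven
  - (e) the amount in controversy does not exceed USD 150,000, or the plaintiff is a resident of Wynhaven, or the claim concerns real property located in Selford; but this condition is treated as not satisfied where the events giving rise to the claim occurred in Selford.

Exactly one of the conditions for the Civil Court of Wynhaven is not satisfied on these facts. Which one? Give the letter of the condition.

(d)

The Civil Court of Wynhaven:
  (a) The plaintiff resides in Selford, which is not Wynhaven. Met.
  (b) The claim is a tort claim, which satisfies one of the alternatives. Satisfied.
  (c) The amount in controversy is 47,000 dollars, which meets the $15,000 floor, which satisfies one of the alternatives. Condition met.
  (d) The defendant resides in Selford, not Wynhaven; no contract (and hence no place of execution) is alleged — none of the alternatives is met. Not satisfied.
  (e) The amount in controversy is $47,000, within the $150,000 ceiling, which satisfies one of the alternatives. And the carve-out is inapplicable — the operative events occurred in Wynholm, not Selford. Met.
Only condition (d) fails.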